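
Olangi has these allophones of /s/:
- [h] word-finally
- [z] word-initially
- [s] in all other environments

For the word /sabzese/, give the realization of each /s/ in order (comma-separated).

Occurrence 1 (position 1): word-initially → [z].
Occurrence 2 (position 6): no conditioning environment matches → elsewhere allophone [s].

[z], [s]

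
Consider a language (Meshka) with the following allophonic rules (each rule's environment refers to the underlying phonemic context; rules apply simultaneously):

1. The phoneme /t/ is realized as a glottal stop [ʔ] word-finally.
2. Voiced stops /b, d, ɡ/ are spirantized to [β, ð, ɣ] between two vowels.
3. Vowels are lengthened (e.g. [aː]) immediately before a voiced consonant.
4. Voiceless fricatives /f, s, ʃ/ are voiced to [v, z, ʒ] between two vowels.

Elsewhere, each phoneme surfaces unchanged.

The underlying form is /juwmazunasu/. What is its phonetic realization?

[juːwmaːzuːnazu]

/j/ (word-initial) is unaffected → [j].
/u/ — between /j/ and /w/, before a voiced consonant — surfaces as [uː] (rule 3).
/w/ stays [w].
/m/ stays [m].
/a/ (between /m/ and /z/): before a voiced consonant, so rule 3 applies → [aː].
/z/ (between /a/ and /u/): no rule targets it → [z].
/u/ meets the environment for rule 3 (before a voiced consonant) → [uː].
/n/ (between /u/ and /a/): no rule targets it → [n].
/a/ — between /n/ and /s/; rule 3 does not apply here → [a].
Rule 4 applies to /s/ (between /a/ and /u/: between two vowels) → [z].
/u/ — word-final; rule 3 does not apply here → [u].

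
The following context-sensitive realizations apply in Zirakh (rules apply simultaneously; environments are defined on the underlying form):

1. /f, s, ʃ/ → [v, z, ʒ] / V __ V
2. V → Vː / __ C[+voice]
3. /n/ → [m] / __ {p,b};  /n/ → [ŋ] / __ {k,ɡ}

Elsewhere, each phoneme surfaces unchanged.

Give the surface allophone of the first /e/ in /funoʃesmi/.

[e]

/e/ (between /ʃ/ and /s/) is in the target of rule 2 but the environment (before a voiced consonant) is not met → [e].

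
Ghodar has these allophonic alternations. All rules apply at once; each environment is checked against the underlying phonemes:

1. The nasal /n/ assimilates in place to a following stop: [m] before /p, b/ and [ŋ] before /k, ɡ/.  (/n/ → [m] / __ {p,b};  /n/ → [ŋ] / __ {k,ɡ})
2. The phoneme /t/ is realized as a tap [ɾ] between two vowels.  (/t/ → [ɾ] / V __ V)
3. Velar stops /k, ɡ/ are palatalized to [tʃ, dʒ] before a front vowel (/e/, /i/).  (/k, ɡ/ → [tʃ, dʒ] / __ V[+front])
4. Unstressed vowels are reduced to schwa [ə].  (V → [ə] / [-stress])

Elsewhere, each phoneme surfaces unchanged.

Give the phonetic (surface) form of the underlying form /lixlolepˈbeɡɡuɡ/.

/l/ (word-initial) is unaffected → [l].
Rule 4 applies to /i/ (between /l/ and /x/: in an unstressed syllable) → [ə].
/x/ (between /i/ and /l/) is unaffected → [x].
/l/ (between /x/ and /o/) is unaffected → [l].
/o/ (between /l/ and /l/) occurs in an unstressed syllable → [ə] by rule 4.
/l/ (between /o/ and /e/): no rule targets it → [l].
/e/ (between /l/ and /p/) occurs in an unstressed syllable → [ə] by rule 4.
/p/ (between /e/ and /b/) is unaffected → [p].
/b/ stays [b].
/e/ (between /b/ and /ɡ/) is in the target of rule 4 but the environment (in an unstressed syllable) is not met → [e].
/ɡ/ — between /e/ and /ɡ/; rule 3 does not apply here → [ɡ].
/ɡ/ — between /ɡ/ and /u/; rule 3 does not apply here → [ɡ].
/u/ (between /ɡ/ and /ɡ/): in an unstressed syllable, so rule 4 applies → [ə].
/ɡ/ — word-final; rule 3 does not apply here → [ɡ].

[ləxlələpˈbeɡɡəɡ]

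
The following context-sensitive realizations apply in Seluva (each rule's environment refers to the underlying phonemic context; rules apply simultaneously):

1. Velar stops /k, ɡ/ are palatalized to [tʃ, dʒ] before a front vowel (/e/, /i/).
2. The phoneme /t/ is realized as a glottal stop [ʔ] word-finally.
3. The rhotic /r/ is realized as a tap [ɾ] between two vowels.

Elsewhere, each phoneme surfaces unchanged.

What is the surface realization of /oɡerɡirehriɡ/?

[odʒerdʒiɾehriɡ]

/o/ stays [o].
Rule 1 applies to /ɡ/ (between /o/ and /e/: before a front vowel) → [dʒ].
/e/ (between /ɡ/ and /r/) is unaffected → [e].
/r/ (between /e/ and /ɡ/): rule 3 targets it, but not between two vowels → unchanged [r].
/ɡ/ (between /r/ and /i/): before a front vowel, so rule 1 applies → [dʒ].
/i/ (between /ɡ/ and /r/): no rule targets it → [i].
/r/ meets the environment for rule 3 (between two vowels) → [ɾ].
/e/ (between /r/ and /h/) is unaffected → [e].
/h/ — not in any rule's target class → [h].
/r/ (between /h/ and /i/) is in the target of rule 3 but the environment (between two vowels) is not met → [r].
/i/ stays [i].
/ɡ/ (word-final): rule 1 targets it, but not before a front vowel → unchanged [ɡ].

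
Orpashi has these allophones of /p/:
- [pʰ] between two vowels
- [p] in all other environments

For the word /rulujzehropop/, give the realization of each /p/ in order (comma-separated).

[pʰ], [p]

Occurrence 1 (position 11): between two vowels → [pʰ].
Occurrence 2 (position 13): no conditioning environment matches → elsewhere allophone [p].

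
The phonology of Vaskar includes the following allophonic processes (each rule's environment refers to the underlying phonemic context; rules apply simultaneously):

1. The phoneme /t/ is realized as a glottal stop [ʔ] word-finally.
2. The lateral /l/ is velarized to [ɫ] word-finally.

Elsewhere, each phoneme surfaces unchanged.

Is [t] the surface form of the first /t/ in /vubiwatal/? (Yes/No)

Yes

/t/ (between /a/ and /a/) fails the environment for rule 1, so it stays [t].
The actual realization is [t], which matches [t].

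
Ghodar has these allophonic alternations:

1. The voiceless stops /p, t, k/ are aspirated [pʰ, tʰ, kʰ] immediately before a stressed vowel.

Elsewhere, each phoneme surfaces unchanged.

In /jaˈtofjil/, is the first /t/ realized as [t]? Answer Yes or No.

/t/ — between /a/ and /o/, immediately before a stressed vowel — surfaces as [tʰ] (rule 1).
The actual realization is [tʰ], not [t].

No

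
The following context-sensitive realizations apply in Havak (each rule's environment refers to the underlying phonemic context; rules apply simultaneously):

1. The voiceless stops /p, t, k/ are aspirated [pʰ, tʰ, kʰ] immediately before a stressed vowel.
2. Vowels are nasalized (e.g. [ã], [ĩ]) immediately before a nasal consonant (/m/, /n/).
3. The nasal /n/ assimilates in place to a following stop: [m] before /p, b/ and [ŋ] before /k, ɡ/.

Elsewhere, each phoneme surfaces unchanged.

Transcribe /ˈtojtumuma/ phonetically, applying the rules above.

[ˈtʰojtũmũma]

Rule 1 applies to /t/ (word-initial: immediately before a stressed vowel) → [tʰ].
/o/ — between /t/ and /j/; rule 2 does not apply here → [o].
/t/ (between /j/ and /u/) fails the environment for rule 1, so it stays [t].
/u/ (between /t/ and /m/): before a nasal consonant, so rule 2 applies → [ũ].
/u/ meets the environment for rule 2 (before a nasal consonant) → [ũ].
/a/ (word-final) fails the environment for rule 2, so it stays [a].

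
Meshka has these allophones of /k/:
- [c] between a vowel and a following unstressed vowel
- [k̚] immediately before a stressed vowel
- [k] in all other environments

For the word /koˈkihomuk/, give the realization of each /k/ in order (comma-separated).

Occurrence 1 (position 1): no conditioning environment matches → elsewhere allophone [k].
Occurrence 2 (position 3): immediately before a stressed vowel → [k̚].
Occurrence 3 (position 9): no conditioning environment matches → elsewhere allophone [k].

[k], [k̚], [k]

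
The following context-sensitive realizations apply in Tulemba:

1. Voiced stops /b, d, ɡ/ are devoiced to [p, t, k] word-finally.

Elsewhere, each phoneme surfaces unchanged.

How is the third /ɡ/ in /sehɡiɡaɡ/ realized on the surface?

[k]

/ɡ/ meets the environment for rule 1 (word-finally) → [k].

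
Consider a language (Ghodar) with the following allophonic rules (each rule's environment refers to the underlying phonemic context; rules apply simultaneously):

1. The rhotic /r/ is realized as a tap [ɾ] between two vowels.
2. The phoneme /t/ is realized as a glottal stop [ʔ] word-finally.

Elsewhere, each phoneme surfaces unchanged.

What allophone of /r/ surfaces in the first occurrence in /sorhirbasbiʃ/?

[r]

/r/ (between /o/ and /h/) fails the environment for rule 1, so it stays [r].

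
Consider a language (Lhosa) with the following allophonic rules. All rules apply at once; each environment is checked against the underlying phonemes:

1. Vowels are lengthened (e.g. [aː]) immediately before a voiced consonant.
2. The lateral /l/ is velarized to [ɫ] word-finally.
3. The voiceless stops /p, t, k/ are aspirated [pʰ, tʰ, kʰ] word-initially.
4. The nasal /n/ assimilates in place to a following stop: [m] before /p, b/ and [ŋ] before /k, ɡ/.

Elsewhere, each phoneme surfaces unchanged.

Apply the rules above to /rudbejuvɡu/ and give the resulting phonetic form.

[ruːdbeːjuːvɡu]

/u/ — between /r/ and /d/, before a voiced consonant — surfaces as [uː] (rule 1).
Rule 1 applies to /e/ (between /b/ and /j/: before a voiced consonant) → [eː].
Rule 1 applies to /u/ (between /j/ and /v/: before a voiced consonant) → [uː].
/u/ (word-final) fails the environment for rule 1, so it stays [u].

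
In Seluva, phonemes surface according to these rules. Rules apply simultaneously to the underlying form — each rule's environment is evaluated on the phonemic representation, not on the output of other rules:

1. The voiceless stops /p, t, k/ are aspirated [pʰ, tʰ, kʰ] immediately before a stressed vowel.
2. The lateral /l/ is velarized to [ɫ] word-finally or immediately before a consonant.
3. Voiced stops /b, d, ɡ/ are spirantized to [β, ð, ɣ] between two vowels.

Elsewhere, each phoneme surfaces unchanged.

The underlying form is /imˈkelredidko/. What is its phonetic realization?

/k/ (between /m/ and /e/) occurs immediately before a stressed vowel → [kʰ] by rule 1.
/l/ — between /e/ and /r/, word-finally or immediately before a consonant — surfaces as [ɫ] (rule 2).
/d/ (between /e/ and /i/): between two vowels, so rule 3 applies → [ð].
/d/ (between /i/ and /k/): rule 3 targets it, but not between two vowels → unchanged [d].
/k/ (between /d/ and /o/) fails the environment for rule 1, so it stays [k].

[imˈkʰeɫreðidko]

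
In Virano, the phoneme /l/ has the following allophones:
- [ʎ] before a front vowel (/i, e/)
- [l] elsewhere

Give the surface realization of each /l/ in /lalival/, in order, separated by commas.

[l], [ʎ], [l]

Occurrence 1 (position 1): no conditioning environment matches → elsewhere allophone [l].
Occurrence 2 (position 3): before a front vowel (/i, e/) → [ʎ].
Occurrence 3 (position 7): no conditioning environment matches → elsewhere allophone [l].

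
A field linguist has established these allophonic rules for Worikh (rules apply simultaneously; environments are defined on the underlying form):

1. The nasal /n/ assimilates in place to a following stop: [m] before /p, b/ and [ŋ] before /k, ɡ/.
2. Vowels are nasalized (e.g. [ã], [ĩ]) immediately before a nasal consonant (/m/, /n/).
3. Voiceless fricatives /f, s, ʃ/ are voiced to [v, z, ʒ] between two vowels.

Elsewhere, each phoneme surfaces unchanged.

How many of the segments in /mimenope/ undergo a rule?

Segments that undergo a rule: /i/ → [ĩ] (rule 2); /e/ → [ẽ] (rule 2).
All other segments surface unchanged.

2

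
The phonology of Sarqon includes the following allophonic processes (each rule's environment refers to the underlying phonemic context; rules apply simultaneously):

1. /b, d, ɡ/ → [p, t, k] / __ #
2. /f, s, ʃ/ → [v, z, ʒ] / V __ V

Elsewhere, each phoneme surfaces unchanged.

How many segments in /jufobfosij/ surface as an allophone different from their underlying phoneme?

2

Segments that undergo a rule: /f/ → [v] (rule 2); /s/ → [z] (rule 2).
All other segments surface unchanged.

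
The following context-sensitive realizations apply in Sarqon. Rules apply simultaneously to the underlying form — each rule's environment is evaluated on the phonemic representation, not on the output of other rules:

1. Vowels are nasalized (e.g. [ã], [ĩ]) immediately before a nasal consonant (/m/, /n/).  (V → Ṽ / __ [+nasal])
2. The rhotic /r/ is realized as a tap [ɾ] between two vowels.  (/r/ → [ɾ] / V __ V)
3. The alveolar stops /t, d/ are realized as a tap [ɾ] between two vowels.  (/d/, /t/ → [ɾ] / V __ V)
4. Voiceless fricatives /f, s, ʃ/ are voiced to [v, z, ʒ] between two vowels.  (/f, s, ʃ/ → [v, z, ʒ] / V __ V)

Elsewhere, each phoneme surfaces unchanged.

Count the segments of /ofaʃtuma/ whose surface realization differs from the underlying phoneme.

2

Segments that undergo a rule: /f/ → [v] (rule 4); /u/ → [ũ] (rule 1).
All other segments surface unchanged.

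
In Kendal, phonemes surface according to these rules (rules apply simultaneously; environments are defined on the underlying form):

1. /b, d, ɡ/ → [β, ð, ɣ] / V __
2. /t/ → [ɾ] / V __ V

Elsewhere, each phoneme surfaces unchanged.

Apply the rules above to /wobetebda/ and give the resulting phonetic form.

[woβeɾeβda]

/w/ — not in any rule's target class → [w].
/o/ stays [o].
/b/ (between /o/ and /e/): immediately after a vowel, so rule 1 applies → [β].
/e/ (between /b/ and /t/) is unaffected → [e].
Rule 2 applies to /t/ (between /e/ and /e/: between two vowels) → [ɾ].
/e/ stays [e].
/b/ meets the environment for rule 1 (immediately after a vowel) → [β].
/d/ (between /b/ and /a/) fails the environment for rule 1, so it stays [d].
/a/ — not in any rule's target class → [a].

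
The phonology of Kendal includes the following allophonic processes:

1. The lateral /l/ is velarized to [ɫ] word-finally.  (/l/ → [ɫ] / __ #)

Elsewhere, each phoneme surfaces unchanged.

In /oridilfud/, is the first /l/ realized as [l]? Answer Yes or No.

Yes

/l/ (between /i/ and /f/) fails the environment for rule 1, so it stays [l].
The actual realization is [l], which matches [l].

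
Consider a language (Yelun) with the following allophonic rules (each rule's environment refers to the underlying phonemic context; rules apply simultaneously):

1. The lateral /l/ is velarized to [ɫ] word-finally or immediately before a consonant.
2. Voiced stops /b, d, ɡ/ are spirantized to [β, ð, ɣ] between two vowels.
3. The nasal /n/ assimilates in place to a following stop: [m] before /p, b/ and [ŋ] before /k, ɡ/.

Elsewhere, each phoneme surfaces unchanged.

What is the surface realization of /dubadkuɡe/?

/d/ (word-initial): rule 2 targets it, but not between two vowels → unchanged [d].
/u/ stays [u].
/b/ — between /u/ and /a/, between two vowels — surfaces as [β] (rule 2).
/a/ stays [a].
/d/ — between /a/ and /k/; rule 2 does not apply here → [d].
/k/ (between /d/ and /u/): no rule targets it → [k].
/u/ — not in any rule's target class → [u].
/ɡ/ — between /u/ and /e/, between two vowels — surfaces as [ɣ] (rule 2).
/e/ stays [e].

[duβadkuɣe]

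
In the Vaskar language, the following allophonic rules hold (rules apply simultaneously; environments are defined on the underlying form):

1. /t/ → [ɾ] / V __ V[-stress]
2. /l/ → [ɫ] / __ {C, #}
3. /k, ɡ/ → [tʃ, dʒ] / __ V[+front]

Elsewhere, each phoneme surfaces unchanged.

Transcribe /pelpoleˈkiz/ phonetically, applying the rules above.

[peɫpoleˈtʃiz]

/l/ meets the environment for rule 2 (word-finally or immediately before a consonant) → [ɫ].
/l/ (between /o/ and /e/): rule 2 targets it, but not word-finally or immediately before a consonant → unchanged [l].
Rule 3 applies to /k/ (between /e/ and /i/: before a front vowel) → [tʃ].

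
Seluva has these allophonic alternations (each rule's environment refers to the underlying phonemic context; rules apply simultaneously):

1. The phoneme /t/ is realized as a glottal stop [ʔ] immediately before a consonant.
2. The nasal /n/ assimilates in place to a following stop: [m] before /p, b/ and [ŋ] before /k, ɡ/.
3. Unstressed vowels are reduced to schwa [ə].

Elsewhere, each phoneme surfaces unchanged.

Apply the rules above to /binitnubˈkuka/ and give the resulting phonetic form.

/b/ (word-initial) is unaffected → [b].
/i/ meets the environment for rule 3 (in an unstressed syllable) → [ə].
/n/ (between /i/ and /i/): rule 2 targets it, but not before a labial or velar stop → unchanged [n].
/i/ — between /n/ and /t/, in an unstressed syllable — surfaces as [ə] (rule 3).
/t/ (between /i/ and /n/): immediately before a consonant, so rule 1 applies → [ʔ].
/n/ (between /t/ and /u/) fails the environment for rule 2, so it stays [n].
/u/ (between /n/ and /b/) occurs in an unstressed syllable → [ə] by rule 3.
/b/ stays [b].
/k/ (between /b/ and /u/) is unaffected → [k].
/u/ (between /k/ and /k/) fails the environment for rule 3, so it stays [u].
/k/ (between /u/ and /a/) is unaffected → [k].
/a/ (word-final): in an unstressed syllable, so rule 3 applies → [ə].

[bənəʔnəbˈkukə]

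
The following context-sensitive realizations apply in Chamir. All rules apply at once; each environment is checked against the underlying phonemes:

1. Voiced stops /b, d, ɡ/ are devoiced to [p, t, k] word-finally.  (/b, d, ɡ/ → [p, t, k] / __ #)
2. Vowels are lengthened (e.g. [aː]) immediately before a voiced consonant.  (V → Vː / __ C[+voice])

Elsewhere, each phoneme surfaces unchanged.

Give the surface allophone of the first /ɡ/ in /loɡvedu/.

[ɡ]

/ɡ/ (between /o/ and /v/) fails the environment for rule 1, so it stays [ɡ].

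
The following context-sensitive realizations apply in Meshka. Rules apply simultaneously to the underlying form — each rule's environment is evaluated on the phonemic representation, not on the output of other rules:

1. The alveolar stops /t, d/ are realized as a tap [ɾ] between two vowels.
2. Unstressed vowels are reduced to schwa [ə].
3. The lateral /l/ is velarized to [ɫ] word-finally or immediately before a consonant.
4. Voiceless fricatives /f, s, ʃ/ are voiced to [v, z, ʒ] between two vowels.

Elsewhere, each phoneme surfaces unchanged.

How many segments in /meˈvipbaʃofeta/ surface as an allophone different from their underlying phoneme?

8

Segments that undergo a rule: /e/ → [ə] (rule 2); /a/ → [ə] (rule 2); /ʃ/ → [ʒ] (rule 4); /o/ → [ə] (rule 2); /f/ → [v] (rule 4); /e/ → [ə] (rule 2); /t/ → [ɾ] (rule 1); /a/ → [ə] (rule 2).
All other segments surface unchanged.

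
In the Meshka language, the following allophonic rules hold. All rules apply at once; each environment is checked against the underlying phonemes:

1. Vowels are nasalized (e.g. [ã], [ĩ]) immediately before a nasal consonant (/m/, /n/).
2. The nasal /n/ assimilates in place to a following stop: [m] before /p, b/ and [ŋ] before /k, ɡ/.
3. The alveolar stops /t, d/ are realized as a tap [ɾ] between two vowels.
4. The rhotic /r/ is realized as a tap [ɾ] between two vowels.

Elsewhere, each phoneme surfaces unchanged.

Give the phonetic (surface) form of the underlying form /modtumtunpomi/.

/o/ (between /m/ and /d/) is in the target of rule 1 but the environment (before a nasal consonant) is not met → [o].
/d/ — between /o/ and /t/; rule 3 does not apply here → [d].
/t/ — between /d/ and /u/; rule 3 does not apply here → [t].
/u/ meets the environment for rule 1 (before a nasal consonant) → [ũ].
/t/ (between /m/ and /u/): rule 3 targets it, but not between two vowels → unchanged [t].
Rule 1 applies to /u/ (between /t/ and /n/: before a nasal consonant) → [ũ].
/n/ meets the environment for rule 2 (before a labial or velar stop) → [m].
/o/ (between /p/ and /m/): before a nasal consonant, so rule 1 applies → [õ].
/i/ (word-final) is in the target of rule 1 but the environment (before a nasal consonant) is not met → [i].

[modtũmtũmpõmi]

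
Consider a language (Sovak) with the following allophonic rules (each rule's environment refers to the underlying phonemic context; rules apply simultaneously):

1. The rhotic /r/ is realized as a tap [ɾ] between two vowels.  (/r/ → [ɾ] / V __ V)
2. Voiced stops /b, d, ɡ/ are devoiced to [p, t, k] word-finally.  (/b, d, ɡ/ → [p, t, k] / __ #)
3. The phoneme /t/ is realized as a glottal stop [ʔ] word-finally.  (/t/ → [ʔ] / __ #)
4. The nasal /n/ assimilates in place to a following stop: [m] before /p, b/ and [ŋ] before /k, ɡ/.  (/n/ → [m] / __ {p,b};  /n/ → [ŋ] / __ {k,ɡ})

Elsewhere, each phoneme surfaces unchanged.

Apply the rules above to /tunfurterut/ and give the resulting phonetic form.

/t/ (word-initial) is in the target of rule 3 but the environment (word-finally) is not met → [t].
/u/ — not in any rule's target class → [u].
/n/ (between /u/ and /f/) fails the environment for rule 4, so it stays [n].
/f/ (between /n/ and /u/) is unaffected → [f].
/u/ — not in any rule's target class → [u].
/r/ (between /u/ and /t/) fails the environment for rule 1, so it stays [r].
/t/ — between /r/ and /e/; rule 3 does not apply here → [t].
/e/ (between /t/ and /r/) is unaffected → [e].
/r/ (between /e/ and /u/): between two vowels, so rule 1 applies → [ɾ].
/u/ stays [u].
/t/ (word-final): word-finally, so rule 3 applies → [ʔ].

[tunfurteɾuʔ]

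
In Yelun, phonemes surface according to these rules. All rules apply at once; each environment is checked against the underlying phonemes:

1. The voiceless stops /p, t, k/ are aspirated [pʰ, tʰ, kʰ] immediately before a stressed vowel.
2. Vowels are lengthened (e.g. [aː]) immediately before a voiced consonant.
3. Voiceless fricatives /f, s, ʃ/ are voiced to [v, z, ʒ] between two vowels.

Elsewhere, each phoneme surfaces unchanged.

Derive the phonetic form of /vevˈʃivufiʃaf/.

/v/ stays [v].
/e/ meets the environment for rule 2 (before a voiced consonant) → [eː].
/v/ — not in any rule's target class → [v].
/ʃ/ — between /v/ and /i/; rule 3 does not apply here → [ʃ].
/i/ — between /ʃ/ and /v/, before a voiced consonant — surfaces as [iː] (rule 2).
/v/ (between /i/ and /u/): no rule targets it → [v].
/u/ (between /v/ and /f/) fails the environment for rule 2, so it stays [u].
/f/ — between /u/ and /i/, between two vowels — surfaces as [v] (rule 3).
/i/ (between /f/ and /ʃ/) fails the environment for rule 2, so it stays [i].
Rule 3 applies to /ʃ/ (between /i/ and /a/: between two vowels) → [ʒ].
/a/ (between /ʃ/ and /f/) fails the environment for rule 2, so it stays [a].
/f/ (word-final) fails the environment for rule 3, so it stays [f].

[veːvˈʃiːvuviʒaf]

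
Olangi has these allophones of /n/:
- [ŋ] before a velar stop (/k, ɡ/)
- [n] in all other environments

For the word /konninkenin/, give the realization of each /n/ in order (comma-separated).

[n], [n], [ŋ], [n], [n]

Occurrence 1 (position 3): no conditioning environment matches → elsewhere allophone [n].
Occurrence 2 (position 4): no conditioning environment matches → elsewhere allophone [n].
Occurrence 3 (position 6): before a velar stop → [ŋ].
Occurrence 4 (position 9): no conditioning environment matches → elsewhere allophone [n].
Occurrence 5 (position 11): no conditioning environment matches → elsewhere allophone [n].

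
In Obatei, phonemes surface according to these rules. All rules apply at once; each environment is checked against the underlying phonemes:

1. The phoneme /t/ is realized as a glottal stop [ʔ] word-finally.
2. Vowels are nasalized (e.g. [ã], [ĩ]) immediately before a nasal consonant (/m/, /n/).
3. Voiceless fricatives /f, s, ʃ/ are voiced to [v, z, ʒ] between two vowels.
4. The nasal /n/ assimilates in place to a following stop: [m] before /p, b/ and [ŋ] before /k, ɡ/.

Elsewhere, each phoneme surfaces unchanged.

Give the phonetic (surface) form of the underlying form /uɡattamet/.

/u/ — word-initial; rule 2 does not apply here → [u].
/a/ (between /ɡ/ and /t/) fails the environment for rule 2, so it stays [a].
/t/ — between /a/ and /t/; rule 1 does not apply here → [t].
/t/ (between /t/ and /a/): rule 1 targets it, but not word-finally → unchanged [t].
/a/ (between /t/ and /m/) occurs before a nasal consonant → [ã] by rule 2.
/e/ (between /m/ and /t/) is in the target of rule 2 but the environment (before a nasal consonant) is not met → [e].
/t/ — word-final, word-finally — surfaces as [ʔ] (rule 1).

[uɡattãmeʔ]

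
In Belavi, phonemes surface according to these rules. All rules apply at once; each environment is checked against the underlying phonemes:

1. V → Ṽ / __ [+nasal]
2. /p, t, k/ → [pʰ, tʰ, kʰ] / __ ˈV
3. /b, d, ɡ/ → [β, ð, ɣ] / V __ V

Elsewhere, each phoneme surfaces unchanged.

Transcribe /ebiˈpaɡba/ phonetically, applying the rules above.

/e/ (word-initial) is in the target of rule 1 but the environment (before a nasal consonant) is not met → [e].
/b/ — between /e/ and /i/, between two vowels — surfaces as [β] (rule 3).
/i/ — between /b/ and /p/; rule 1 does not apply here → [i].
/p/ — between /i/ and /a/, immediately before a stressed vowel — surfaces as [pʰ] (rule 2).
/a/ (between /p/ and /ɡ/): rule 1 targets it, but not before a nasal consonant → unchanged [a].
/ɡ/ (between /a/ and /b/) fails the environment for rule 3, so it stays [ɡ].
/b/ — between /ɡ/ and /a/; rule 3 does not apply here → [b].
/a/ (word-final) is in the target of rule 1 but the environment (before a nasal consonant) is not met → [a].

[eβiˈpʰaɡba]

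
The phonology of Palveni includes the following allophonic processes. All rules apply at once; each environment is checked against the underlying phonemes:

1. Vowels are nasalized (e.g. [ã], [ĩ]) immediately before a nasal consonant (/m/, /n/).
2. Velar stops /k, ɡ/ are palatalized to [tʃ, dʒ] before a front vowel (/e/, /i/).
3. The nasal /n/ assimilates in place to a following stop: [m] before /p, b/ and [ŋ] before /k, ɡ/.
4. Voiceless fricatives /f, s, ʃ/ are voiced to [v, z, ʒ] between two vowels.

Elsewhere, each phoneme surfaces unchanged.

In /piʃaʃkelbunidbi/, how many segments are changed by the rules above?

Segments that undergo a rule: /ʃ/ → [ʒ] (rule 4); /k/ → [tʃ] (rule 2); /u/ → [ũ] (rule 1).
All other segments surface unchanged.

3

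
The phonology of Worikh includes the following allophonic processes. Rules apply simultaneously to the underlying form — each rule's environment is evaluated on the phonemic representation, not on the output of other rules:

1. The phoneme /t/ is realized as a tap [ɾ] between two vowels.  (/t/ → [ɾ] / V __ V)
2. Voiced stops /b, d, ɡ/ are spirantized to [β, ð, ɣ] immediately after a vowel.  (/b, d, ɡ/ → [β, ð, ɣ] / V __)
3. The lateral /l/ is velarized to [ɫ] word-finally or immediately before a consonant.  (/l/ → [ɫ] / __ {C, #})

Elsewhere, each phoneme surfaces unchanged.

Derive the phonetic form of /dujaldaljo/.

[dujaɫdaɫjo]

/d/ (word-initial) fails the environment for rule 2, so it stays [d].
/u/ stays [u].
/j/ stays [j].
/a/ (between /j/ and /l/) is unaffected → [a].
/l/ (between /a/ and /d/) occurs word-finally or immediately before a consonant → [ɫ] by rule 3.
/d/ (between /l/ and /a/): rule 2 targets it, but not immediately after a vowel → unchanged [d].
/a/ (between /d/ and /l/) is unaffected → [a].
Rule 3 applies to /l/ (between /a/ and /j/: word-finally or immediately before a consonant) → [ɫ].
/j/ — not in any rule's target class → [j].
/o/ — not in any rule's target class → [o].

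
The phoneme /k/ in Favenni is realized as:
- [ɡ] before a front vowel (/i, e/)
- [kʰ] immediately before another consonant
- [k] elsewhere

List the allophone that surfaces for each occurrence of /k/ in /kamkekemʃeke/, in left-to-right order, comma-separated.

[k], [ɡ], [ɡ], [ɡ]

Occurrence 1 (position 1): no conditioning environment matches → elsewhere allophone [k].
Occurrence 2 (position 4): before a front vowel (/i, e/) → [ɡ].
Occurrence 3 (position 6): before a front vowel (/i, e/) → [ɡ].
Occurrence 4 (position 11): before a front vowel (/i, e/) → [ɡ].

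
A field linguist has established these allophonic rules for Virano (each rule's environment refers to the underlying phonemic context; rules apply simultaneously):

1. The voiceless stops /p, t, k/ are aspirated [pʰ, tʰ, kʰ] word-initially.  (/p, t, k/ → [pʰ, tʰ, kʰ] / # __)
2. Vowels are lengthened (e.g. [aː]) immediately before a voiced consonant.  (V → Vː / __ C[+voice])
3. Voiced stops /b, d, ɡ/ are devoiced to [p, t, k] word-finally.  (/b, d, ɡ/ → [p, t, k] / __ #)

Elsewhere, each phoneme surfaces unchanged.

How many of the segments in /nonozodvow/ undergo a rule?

4

Segments that undergo a rule: /o/ → [oː] (rule 2); /o/ → [oː] (rule 2); /o/ → [oː] (rule 2); /o/ → [oː] (rule 2).
All other segments surface unchanged.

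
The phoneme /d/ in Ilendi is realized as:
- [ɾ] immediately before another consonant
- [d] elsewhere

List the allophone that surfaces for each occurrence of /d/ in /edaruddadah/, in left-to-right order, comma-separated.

Occurrence 1 (position 2): no conditioning environment matches → elsewhere allophone [d].
Occurrence 2 (position 6): immediately before another consonant → [ɾ].
Occurrence 3 (position 7): no conditioning environment matches → elsewhere allophone [d].
Occurrence 4 (position 9): no conditioning environment matches → elsewhere allophone [d].

[d], [ɾ], [d], [d]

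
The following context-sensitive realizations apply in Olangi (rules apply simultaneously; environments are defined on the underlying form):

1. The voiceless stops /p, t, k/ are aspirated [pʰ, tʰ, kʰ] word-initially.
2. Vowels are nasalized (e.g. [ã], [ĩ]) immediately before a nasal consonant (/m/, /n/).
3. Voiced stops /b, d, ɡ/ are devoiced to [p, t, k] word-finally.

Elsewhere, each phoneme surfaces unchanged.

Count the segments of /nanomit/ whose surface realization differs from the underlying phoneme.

2

Segments that undergo a rule: /a/ → [ã] (rule 2); /o/ → [õ] (rule 2).
All other segments surface unchanged.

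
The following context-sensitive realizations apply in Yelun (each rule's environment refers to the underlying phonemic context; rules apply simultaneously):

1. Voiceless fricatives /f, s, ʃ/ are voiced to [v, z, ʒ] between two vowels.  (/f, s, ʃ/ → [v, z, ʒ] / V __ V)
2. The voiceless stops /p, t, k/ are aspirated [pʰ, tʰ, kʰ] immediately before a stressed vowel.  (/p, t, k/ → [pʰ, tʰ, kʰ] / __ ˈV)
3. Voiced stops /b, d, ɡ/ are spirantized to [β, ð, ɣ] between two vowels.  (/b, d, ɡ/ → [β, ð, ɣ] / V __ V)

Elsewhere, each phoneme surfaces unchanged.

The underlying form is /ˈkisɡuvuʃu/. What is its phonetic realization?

[ˈkʰisɡuvuʒu]

Rule 2 applies to /k/ (word-initial: immediately before a stressed vowel) → [kʰ].
/i/ (between /k/ and /s/) is unaffected → [i].
/s/ (between /i/ and /ɡ/) is in the target of rule 1 but the environment (between two vowels) is not met → [s].
/ɡ/ — between /s/ and /u/; rule 3 does not apply here → [ɡ].
/u/ stays [u].
/v/ (between /u/ and /u/) is unaffected → [v].
/u/ (between /v/ and /ʃ/) is unaffected → [u].
/ʃ/ (between /u/ and /u/) occurs between two vowels → [ʒ] by rule 1.
/u/ — not in any rule's target class → [u].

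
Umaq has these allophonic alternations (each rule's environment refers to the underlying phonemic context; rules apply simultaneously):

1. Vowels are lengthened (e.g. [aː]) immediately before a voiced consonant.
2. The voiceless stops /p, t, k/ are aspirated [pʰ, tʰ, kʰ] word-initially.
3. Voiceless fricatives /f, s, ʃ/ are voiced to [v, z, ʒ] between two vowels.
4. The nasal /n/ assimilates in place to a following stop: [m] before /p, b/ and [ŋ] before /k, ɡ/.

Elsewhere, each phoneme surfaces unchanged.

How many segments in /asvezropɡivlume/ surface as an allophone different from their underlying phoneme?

Segments that undergo a rule: /e/ → [eː] (rule 1); /i/ → [iː] (rule 1); /u/ → [uː] (rule 1).
All other segments surface unchanged.

3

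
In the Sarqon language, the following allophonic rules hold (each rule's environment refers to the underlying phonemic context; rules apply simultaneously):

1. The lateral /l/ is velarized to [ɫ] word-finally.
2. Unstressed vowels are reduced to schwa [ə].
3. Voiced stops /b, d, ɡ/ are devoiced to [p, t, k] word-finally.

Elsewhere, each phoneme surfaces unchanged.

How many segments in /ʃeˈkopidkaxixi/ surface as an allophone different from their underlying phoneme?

Segments that undergo a rule: /e/ → [ə] (rule 2); /i/ → [ə] (rule 2); /a/ → [ə] (rule 2); /i/ → [ə] (rule 2); /i/ → [ə] (rule 2).
All other segments surface unchanged.

5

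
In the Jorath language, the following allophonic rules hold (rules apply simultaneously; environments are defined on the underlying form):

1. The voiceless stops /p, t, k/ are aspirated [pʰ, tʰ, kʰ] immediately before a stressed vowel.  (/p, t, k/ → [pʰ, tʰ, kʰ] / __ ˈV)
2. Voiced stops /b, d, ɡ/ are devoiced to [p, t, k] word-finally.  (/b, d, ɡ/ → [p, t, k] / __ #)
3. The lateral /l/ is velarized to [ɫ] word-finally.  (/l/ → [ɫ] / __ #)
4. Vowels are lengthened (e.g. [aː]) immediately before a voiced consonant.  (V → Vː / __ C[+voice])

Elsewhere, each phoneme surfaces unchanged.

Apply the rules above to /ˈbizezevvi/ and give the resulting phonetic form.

/b/ (word-initial): rule 2 targets it, but not word-finally → unchanged [b].
/i/ — between /b/ and /z/, before a voiced consonant — surfaces as [iː] (rule 4).
/z/ stays [z].
Rule 4 applies to /e/ (between /z/ and /z/: before a voiced consonant) → [eː].
/z/ (between /e/ and /e/): no rule targets it → [z].
/e/ — between /z/ and /v/, before a voiced consonant — surfaces as [eː] (rule 4).
/v/ stays [v].
/v/ — not in any rule's target class → [v].
/i/ (word-final): rule 4 targets it, but not before a voiced consonant → unchanged [i].

[ˈbiːzeːzeːvvi]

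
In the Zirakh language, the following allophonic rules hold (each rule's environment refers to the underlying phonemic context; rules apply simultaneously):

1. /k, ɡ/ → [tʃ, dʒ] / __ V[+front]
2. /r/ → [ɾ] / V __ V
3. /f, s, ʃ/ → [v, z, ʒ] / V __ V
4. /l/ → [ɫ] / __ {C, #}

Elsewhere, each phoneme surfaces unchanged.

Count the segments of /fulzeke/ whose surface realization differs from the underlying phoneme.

Segments that undergo a rule: /l/ → [ɫ] (rule 4); /k/ → [tʃ] (rule 1).
All other segments surface unchanged.

2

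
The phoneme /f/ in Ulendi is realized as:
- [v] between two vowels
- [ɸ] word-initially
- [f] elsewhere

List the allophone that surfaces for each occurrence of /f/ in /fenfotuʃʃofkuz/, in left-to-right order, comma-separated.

Occurrence 1 (position 1): word-initially → [ɸ].
Occurrence 2 (position 4): no conditioning environment matches → elsewhere allophone [f].
Occurrence 3 (position 11): no conditioning environment matches → elsewhere allophone [f].

[ɸ], [f], [f]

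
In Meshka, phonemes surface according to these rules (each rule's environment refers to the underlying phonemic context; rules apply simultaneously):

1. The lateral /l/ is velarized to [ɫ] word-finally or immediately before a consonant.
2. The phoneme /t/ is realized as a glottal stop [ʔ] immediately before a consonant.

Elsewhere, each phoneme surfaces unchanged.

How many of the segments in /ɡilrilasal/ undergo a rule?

Segments that undergo a rule: /l/ → [ɫ] (rule 1); /l/ → [ɫ] (rule 1).
All other segments surface unchanged.

2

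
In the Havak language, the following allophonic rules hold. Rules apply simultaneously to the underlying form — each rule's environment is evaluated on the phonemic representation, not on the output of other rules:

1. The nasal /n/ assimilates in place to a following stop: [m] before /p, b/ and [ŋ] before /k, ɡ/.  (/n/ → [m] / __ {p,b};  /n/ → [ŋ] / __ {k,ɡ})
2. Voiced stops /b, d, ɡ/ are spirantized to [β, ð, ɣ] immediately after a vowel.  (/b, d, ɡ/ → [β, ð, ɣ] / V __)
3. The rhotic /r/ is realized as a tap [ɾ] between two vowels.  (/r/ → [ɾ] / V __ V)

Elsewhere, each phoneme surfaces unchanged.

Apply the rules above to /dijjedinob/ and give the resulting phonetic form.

/d/ (word-initial) is in the target of rule 2 but the environment (immediately after a vowel) is not met → [d].
/d/ — between /e/ and /i/, immediately after a vowel — surfaces as [ð] (rule 2).
/n/ — between /i/ and /o/; rule 1 does not apply here → [n].
/b/ meets the environment for rule 2 (immediately after a vowel) → [β].

[dijjeðinoβ]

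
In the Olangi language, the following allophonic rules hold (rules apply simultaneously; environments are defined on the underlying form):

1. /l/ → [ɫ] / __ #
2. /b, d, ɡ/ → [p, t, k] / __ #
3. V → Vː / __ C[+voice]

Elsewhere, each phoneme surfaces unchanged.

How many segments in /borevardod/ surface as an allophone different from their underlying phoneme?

Segments that undergo a rule: /o/ → [oː] (rule 3); /e/ → [eː] (rule 3); /a/ → [aː] (rule 3); /o/ → [oː] (rule 3); /d/ → [t] (rule 2).
All other segments surface unchanged.

5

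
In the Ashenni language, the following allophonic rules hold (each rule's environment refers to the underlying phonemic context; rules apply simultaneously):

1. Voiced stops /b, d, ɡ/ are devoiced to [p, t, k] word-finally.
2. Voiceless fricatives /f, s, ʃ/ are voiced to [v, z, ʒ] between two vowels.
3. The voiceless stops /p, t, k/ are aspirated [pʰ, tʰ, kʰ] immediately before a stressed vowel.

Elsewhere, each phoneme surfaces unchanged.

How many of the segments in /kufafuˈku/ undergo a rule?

Segments that undergo a rule: /f/ → [v] (rule 2); /f/ → [v] (rule 2); /k/ → [kʰ] (rule 3).
All other segments surface unchanged.

3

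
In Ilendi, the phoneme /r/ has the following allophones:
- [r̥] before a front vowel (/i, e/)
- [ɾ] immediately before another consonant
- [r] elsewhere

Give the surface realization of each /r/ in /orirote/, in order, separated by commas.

Occurrence 1 (position 2): before a front vowel (/i, e/) → [r̥].
Occurrence 2 (position 4): no conditioning environment matches → elsewhere allophone [r].

[r̥], [r]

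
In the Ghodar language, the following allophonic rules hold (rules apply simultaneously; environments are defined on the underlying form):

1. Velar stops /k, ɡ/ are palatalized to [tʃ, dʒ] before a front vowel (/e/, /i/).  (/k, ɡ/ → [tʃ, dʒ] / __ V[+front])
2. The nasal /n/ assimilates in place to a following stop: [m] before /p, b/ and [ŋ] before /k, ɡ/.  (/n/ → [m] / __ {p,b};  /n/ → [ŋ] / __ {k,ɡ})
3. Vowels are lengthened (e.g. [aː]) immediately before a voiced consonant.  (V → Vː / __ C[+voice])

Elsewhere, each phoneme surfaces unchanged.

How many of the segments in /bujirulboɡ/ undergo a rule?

Segments that undergo a rule: /u/ → [uː] (rule 3); /i/ → [iː] (rule 3); /u/ → [uː] (rule 3); /o/ → [oː] (rule 3).
All other segments surface unchanged.

4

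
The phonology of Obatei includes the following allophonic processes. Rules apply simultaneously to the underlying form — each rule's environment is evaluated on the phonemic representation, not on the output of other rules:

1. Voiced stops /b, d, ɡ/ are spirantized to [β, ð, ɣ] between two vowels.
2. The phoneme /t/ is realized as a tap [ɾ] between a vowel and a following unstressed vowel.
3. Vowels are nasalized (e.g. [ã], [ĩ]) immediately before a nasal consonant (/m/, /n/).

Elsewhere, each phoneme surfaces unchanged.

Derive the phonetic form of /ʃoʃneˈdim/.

/ʃ/ (word-initial) is unaffected → [ʃ].
/o/ — between /ʃ/ and /ʃ/; rule 3 does not apply here → [o].
/ʃ/ (between /o/ and /n/): no rule targets it → [ʃ].
/n/ stays [n].
/e/ — between /n/ and /d/; rule 3 does not apply here → [e].
/d/ (between /e/ and /i/) occurs between two vowels → [ð] by rule 1.
Rule 3 applies to /i/ (between /d/ and /m/: before a nasal consonant) → [ĩ].
/m/ (word-final): no rule targets it → [m].

[ʃoʃneˈðĩm]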